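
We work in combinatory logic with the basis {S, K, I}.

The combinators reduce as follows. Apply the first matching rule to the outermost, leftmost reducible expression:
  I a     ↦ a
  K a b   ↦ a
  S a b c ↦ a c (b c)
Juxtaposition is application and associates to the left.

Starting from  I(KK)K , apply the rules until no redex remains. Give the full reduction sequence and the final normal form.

  start: I(KK)K
  step 1: KKK
  step 2: K

Answer: normal form = K  (in 2 steps)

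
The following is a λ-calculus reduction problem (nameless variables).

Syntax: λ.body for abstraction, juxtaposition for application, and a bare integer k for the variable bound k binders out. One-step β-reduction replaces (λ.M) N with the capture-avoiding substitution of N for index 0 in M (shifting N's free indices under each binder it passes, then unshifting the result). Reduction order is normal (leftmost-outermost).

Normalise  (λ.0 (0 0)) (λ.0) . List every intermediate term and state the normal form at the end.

Answer: normal form = λ.0  (in 3 steps)

Derivation:
  start: (λ.0 (0 0)) (λ.0)
  step 1: (λ.0) ((λ.0) (λ.0))
  step 2: (λ.0) (λ.0)
  step 3: λ.0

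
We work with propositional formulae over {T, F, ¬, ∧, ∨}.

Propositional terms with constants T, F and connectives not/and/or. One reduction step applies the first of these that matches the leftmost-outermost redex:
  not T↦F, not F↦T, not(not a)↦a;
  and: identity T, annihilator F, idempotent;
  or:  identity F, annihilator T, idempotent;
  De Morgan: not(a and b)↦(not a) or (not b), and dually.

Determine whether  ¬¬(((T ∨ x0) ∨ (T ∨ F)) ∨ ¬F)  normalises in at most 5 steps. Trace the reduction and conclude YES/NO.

Answer: YES — reaches normal form T in 4 ≤ 5 steps

Working:
  start: ¬¬(((T ∨ x0) ∨ (T ∨ F)) ∨ ¬F)
  →1  ((T ∨ x0) ∨ (T ∨ F)) ∨ ¬F
  →2  (T ∨ (T ∨ F)) ∨ ¬F
  →3  T ∨ ¬F
  →4  T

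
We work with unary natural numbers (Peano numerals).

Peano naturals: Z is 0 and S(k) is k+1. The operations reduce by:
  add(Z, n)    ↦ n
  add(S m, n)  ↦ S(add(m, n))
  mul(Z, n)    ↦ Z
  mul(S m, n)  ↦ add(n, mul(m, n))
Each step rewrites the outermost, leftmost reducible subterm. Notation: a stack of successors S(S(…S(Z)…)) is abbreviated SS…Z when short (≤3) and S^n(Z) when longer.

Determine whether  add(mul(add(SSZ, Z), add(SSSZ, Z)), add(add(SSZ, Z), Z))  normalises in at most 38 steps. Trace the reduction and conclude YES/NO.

  start: add(mul(add(SSZ, Z), add(SSSZ, Z)), add(add(SSZ, Z), Z))
  step 1: add(mul(S(add(SZ, Z)), add(SSSZ, Z)), add(add(SSZ, Z), Z))
  step 2: add(add(add(SSSZ, Z), mul(add(SZ, Z), add(SSSZ, Z))), add(add(SSZ, Z), Z))
  step 3: add(add(S(add(SSZ, Z)), mul(add(SZ, Z), add(SSSZ, Z))), add(add(SSZ, Z), Z))
  step 4: add(S(add(add(SSZ, Z), mul(add(SZ, Z), add(SSSZ, Z)))), add(add(SSZ, Z), Z))
  step 5: S(add(add(add(SSZ, Z), mul(add(SZ, Z), add(SSSZ, Z))), add(add(SSZ, Z), Z)))
  step 6: S(add(add(S(add(SZ, Z)), mul(add(SZ, Z), add(SSSZ, Z))), add(add(SSZ, Z), Z)))
  step 7: S(add(S(add(add(SZ, Z), mul(add(SZ, Z), add(SSSZ, Z)))), add(add(SSZ, Z), Z)))
  step 8: S(S(add(add(add(SZ, Z), mul(add(SZ, Z), add(SSSZ, Z))), add(add(SSZ, Z), Z))))
  step 9: S(S(add(add(S(add(Z, Z)), mul(add(SZ, Z), add(SSSZ, Z))), add(add(SSZ, Z), Z))))
  step 10: S(S(add(S(add(add(Z, Z), mul(add(SZ, Z), add(SSSZ, Z)))), add(add(SSZ, Z), Z))))
  step 11: S(S(S(add(add(add(Z, Z), mul(add(SZ, Z), add(SSSZ, Z))), add(add(SSZ, Z), Z)))))
  step 12: S(S(S(add(add(Z, mul(add(SZ, Z), add(SSSZ, Z))), add(add(SSZ, Z), Z)))))
  step 13: S(S(S(add(mul(add(SZ, Z), add(SSSZ, Z)), add(add(SSZ, Z), Z)))))
  step 14: S(S(S(add(mul(S(add(Z, Z)), add(SSSZ, Z)), add(add(SSZ, Z), Z)))))
  step 15: S(S(S(add(add(add(SSSZ, Z), mul(add(Z, Z), add(SSSZ, Z))), add(add(SSZ, Z), Z)))))
  step 16: S(S(S(add(add(S(add(SSZ, Z)), mul(add(Z, Z), add(SSSZ, Z))), add(add(SSZ, Z), Z)))))
  step 17: S(S(S(add(S(add(add(SSZ, Z), mul(add(Z, Z), add(SSSZ, Z)))), add(add(SSZ, Z), Z)))))
  step 18: S(S(S(S(add(add(add(SSZ, Z), mul(add(Z, Z), add(SSSZ, Z))), add(add(SSZ, Z), Z))))))
  step 19: S(S(S(S(add(add(S(add(SZ, Z)), mul(add(Z, Z), add(SSSZ, Z))), add(add(SSZ, Z), Z))))))
  step 20: S(S(S(S(add(S(add(add(SZ, Z), mul(add(Z, Z), add(SSSZ, Z)))), add(add(SSZ, Z), Z))))))
  step 21: S(S(S(S(S(add(add(add(SZ, Z), mul(add(Z, Z), add(SSSZ, Z))), add(add(SSZ, Z), Z)))))))
  step 22: S(S(S(S(S(add(add(S(add(Z, Z)), mul(add(Z, Z), add(SSSZ, Z))), add(add(SSZ, Z), Z)))))))
  step 23: S(S(S(S(S(add(S(add(add(Z, Z), mul(add(Z, Z), add(SSSZ, Z)))), add(add(SSZ, Z), Z)))))))
  step 24: S(S(S(S(S(S(add(add(add(Z, Z), mul(add(Z, Z), add(SSSZ, Z))), add(add(SSZ, Z), Z))))))))
  step 25: S(S(S(S(S(S(add(add(Z, mul(add(Z, Z), add(SSSZ, Z))), add(add(SSZ, Z), Z))))))))
  step 26: S(S(S(S(S(S(add(mul(add(Z, Z), add(SSSZ, Z)), add(add(SSZ, Z), Z))))))))
  step 27: S(S(S(S(S(S(add(mul(Z, add(SSSZ, Z)), add(add(SSZ, Z), Z))))))))
  step 28: S(S(S(S(S(S(add(Z, add(add(SSZ, Z), Z))))))))
  step 29: S(S(S(S(S(S(add(add(SSZ, Z), Z)))))))
  step 30: S(S(S(S(S(S(add(S(add(SZ, Z)), Z)))))))
  step 31: S(S(S(S(S(S(S(add(add(SZ, Z), Z))))))))
  step 32: S(S(S(S(S(S(S(add(S(add(Z, Z)), Z))))))))
  step 33: S(S(S(S(S(S(S(S(add(add(Z, Z), Z)))))))))
  step 34: S(S(S(S(S(S(S(S(add(Z, Z)))))))))
  step 35: S^8(Z)

Answer: YES — reaches normal form S^8(Z) in 35 ≤ 38 steps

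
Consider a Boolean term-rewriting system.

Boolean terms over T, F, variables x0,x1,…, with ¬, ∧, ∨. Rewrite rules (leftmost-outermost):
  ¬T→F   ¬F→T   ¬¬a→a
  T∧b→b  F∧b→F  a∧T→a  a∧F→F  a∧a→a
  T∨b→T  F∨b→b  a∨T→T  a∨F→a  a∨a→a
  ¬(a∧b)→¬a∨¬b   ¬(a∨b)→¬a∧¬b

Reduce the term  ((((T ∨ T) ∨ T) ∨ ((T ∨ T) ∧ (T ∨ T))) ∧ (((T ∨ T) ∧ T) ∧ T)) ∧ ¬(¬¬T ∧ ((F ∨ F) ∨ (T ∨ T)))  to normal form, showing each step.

  start: ((((T ∨ T) ∨ T) ∨ ((T ∨ T) ∧ (T ∨ T))) ∧ (((T ∨ T) ∧ T) ∧ T)) ∧ ¬(¬¬T ∧ ((F ∨ F) ∨ (T ∨ T)))
  step 1: ((T ∨ ((T ∨ T) ∧ (T ∨ T))) ∧ (((T ∨ T) ∧ T) ∧ T)) ∧ ¬(¬¬T ∧ ((F ∨ F) ∨ (T ∨ T)))
  step 2: (T ∧ (((T ∨ T) ∧ T) ∧ T)) ∧ ¬(¬¬T ∧ ((F ∨ F) ∨ (T ∨ T)))
  step 3: (((T ∨ T) ∧ T) ∧ T) ∧ ¬(¬¬T ∧ ((F ∨ F) ∨ (T ∨ T)))
  step 4: ((T ∨ T) ∧ T) ∧ ¬(¬¬T ∧ ((F ∨ F) ∨ (T ∨ T)))
  step 5: (T ∨ T) ∧ ¬(¬¬T ∧ ((F ∨ F) ∨ (T ∨ T)))
  step 6: T ∧ ¬(¬¬T ∧ ((F ∨ F) ∨ (T ∨ T)))
  step 7: ¬(¬¬T ∧ ((F ∨ F) ∨ (T ∨ T)))
  step 8: ¬¬¬T ∨ ¬((F ∨ F) ∨ (T ∨ T))
  step 9: ¬T ∨ ¬((F ∨ F) ∨ (T ∨ T))
  step 10: F ∨ ¬((F ∨ F) ∨ (T ∨ T))
  step 11: ¬((F ∨ F) ∨ (T ∨ T))
  step 12: ¬(F ∨ F) ∧ ¬(T ∨ T)
  step 13: (¬F ∧ ¬F) ∧ ¬(T ∨ T)
  step 14: ¬F ∧ ¬(T ∨ T)
  step 15: T ∧ ¬(T ∨ T)
  step 16: ¬(T ∨ T)
  step 17: ¬T ∧ ¬T
  step 18: ¬T
  step 19: F

Answer: normal form = F  (in 19 steps)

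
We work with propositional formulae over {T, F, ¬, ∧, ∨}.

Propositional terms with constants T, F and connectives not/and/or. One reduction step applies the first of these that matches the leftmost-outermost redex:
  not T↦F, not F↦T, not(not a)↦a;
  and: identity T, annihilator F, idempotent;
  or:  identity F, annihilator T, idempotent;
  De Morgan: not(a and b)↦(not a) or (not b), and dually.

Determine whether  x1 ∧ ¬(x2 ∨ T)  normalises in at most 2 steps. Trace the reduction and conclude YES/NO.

  start: x1 ∧ ¬(x2 ∨ T)
  step 1: x1 ∧ (¬x2 ∧ ¬T)
  step 2: x1 ∧ (¬x2 ∧ F)

Answer: NO — after 2 steps the term is x1 ∧ (¬x2 ∧ F), not yet normal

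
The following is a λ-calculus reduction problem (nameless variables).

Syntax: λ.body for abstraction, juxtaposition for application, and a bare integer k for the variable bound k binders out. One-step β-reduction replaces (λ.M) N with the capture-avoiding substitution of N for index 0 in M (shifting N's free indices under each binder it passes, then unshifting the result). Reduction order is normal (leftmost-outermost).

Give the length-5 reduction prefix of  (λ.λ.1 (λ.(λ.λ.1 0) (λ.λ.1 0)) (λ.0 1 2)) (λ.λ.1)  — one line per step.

Answer: after 5 steps: λ.λ.λ.λ.1 0

Derivation:
  start: (λ.λ.1 (λ.(λ.λ.1 0) (λ.λ.1 0)) (λ.0 1 2)) (λ.λ.1)
  step 1: λ.(λ.λ.1) (λ.(λ.λ.1 0) (λ.λ.1 0)) (λ.0 1 (λ.λ.1))
  step 2: λ.(λ.λ.(λ.λ.1 0) (λ.λ.1 0)) (λ.0 1 (λ.λ.1))
  step 3: λ.λ.(λ.λ.1 0) (λ.λ.1 0)
  step 4: λ.λ.λ.(λ.λ.1 0) 0
  step 5: λ.λ.λ.λ.1 0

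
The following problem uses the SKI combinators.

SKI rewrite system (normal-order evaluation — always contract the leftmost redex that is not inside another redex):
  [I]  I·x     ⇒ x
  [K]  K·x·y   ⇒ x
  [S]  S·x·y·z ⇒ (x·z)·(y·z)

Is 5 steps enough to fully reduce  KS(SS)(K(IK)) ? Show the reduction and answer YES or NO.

Answer: YES — reaches normal form S(KK) in 2 ≤ 5 steps

Working:
  start: KS(SS)(K(IK))
  [1] S(K(IK))
  [2] S(KK)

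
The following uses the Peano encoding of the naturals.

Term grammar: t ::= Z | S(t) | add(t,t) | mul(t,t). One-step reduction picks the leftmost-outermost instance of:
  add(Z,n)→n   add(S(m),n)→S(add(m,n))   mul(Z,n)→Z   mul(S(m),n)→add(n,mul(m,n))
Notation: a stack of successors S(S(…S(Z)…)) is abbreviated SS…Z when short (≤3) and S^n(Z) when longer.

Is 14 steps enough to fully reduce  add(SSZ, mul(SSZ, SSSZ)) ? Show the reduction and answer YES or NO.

Answer: YES — reaches normal form S^8(Z) in 14 ≤ 14 steps

Derivation:
  start: add(SSZ, mul(SSZ, SSSZ))
  [1] S(add(SZ, mul(SSZ, SSSZ)))
  [2] S(S(add(Z, mul(SSZ, SSSZ))))
  [3] S(S(mul(SSZ, SSSZ)))
  [4] S(S(add(SSSZ, mul(SZ, SSSZ))))
  [5] S(S(S(add(SSZ, mul(SZ, SSSZ)))))
  [6] S(S(S(S(add(SZ, mul(SZ, SSSZ))))))
  [7] S(S(S(S(S(add(Z, mul(SZ, SSSZ)))))))
  [8] S(S(S(S(S(mul(SZ, SSSZ))))))
  [9] S(S(S(S(S(add(SSSZ, mul(Z, SSSZ)))))))
  [10] S(S(S(S(S(S(add(SSZ, mul(Z, SSSZ))))))))
  [11] S(S(S(S(S(S(S(add(SZ, mul(Z, SSSZ)))))))))
  [12] S(S(S(S(S(S(S(S(add(Z, mul(Z, SSSZ))))))))))
  [13] S(S(S(S(S(S(S(S(mul(Z, SSSZ)))))))))
  [14] S^8(Z)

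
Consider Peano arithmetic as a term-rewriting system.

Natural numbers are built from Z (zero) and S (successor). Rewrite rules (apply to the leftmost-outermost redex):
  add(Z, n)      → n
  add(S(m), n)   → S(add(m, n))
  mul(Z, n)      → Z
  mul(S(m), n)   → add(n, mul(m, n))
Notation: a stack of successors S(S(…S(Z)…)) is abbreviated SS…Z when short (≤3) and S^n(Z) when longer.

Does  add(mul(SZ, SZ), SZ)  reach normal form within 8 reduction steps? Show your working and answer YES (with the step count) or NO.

Answer: YES — reaches normal form SSZ in 6 ≤ 8 steps

Derivation:
  start: add(mul(SZ, SZ), SZ)
  step 1: add(add(SZ, mul(Z, SZ)), SZ)
  step 2: add(S(add(Z, mul(Z, SZ))), SZ)
  step 3: S(add(add(Z, mul(Z, SZ)), SZ))
  step 4: S(add(mul(Z, SZ), SZ))
  step 5: S(add(Z, SZ))
  step 6: SSZ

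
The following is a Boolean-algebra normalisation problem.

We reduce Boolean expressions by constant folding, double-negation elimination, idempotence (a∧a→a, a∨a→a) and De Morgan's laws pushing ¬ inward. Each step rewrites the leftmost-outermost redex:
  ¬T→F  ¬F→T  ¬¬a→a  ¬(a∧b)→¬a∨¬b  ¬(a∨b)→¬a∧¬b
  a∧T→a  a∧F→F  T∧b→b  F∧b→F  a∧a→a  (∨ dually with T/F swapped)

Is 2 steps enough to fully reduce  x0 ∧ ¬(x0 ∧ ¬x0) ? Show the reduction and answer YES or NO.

Answer: YES — reaches normal form x0 ∧ (¬x0 ∨ x0) in 2 ≤ 2 steps

Working:
  start: x0 ∧ ¬(x0 ∧ ¬x0)
  [1] x0 ∧ (¬x0 ∨ ¬¬x0)
  [2] x0 ∧ (¬x0 ∨ x0)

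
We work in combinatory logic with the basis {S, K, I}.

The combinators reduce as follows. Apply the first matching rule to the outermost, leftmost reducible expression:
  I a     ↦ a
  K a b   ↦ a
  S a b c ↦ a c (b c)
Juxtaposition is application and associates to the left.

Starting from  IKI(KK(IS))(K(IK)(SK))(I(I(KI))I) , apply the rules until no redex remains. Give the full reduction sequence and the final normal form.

  start: IKI(KK(IS))(K(IK)(SK))(I(I(KI))I)
  step 1: KI(KK(IS))(K(IK)(SK))(I(I(KI))I)
  step 2: I(K(IK)(SK))(I(I(KI))I)
  step 3: K(IK)(SK)(I(I(KI))I)
  step 4: IK(I(I(KI))I)
  step 5: K(I(I(KI))I)
  step 6: K(I(KI)I)
  step 7: K(KII)
  step 8: KI

Answer: normal form = KI  (in 8 steps)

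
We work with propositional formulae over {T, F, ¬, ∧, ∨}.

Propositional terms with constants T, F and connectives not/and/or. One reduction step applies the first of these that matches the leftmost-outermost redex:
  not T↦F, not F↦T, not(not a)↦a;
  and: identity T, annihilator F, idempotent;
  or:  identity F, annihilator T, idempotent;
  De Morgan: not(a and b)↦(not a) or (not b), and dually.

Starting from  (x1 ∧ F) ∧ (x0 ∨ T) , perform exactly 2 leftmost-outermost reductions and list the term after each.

  start: (x1 ∧ F) ∧ (x0 ∨ T)
  [1] F ∧ (x0 ∨ T)
  [2] F

Answer: after 2 steps: F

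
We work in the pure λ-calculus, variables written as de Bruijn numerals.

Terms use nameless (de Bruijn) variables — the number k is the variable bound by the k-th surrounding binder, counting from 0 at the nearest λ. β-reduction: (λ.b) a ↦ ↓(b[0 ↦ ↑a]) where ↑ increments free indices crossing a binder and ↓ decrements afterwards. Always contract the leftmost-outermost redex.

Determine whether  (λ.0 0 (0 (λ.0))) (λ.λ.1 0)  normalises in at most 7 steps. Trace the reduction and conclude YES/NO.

Answer: YES — reaches normal form λ.0 in 7 ≤ 7 steps

Derivation:
  start: (λ.0 0 (0 (λ.0))) (λ.λ.1 0)
  step 1: (λ.λ.1 0) (λ.λ.1 0) ((λ.λ.1 0) (λ.0))
  step 2: (λ.(λ.λ.1 0) 0) ((λ.λ.1 0) (λ.0))
  step 3: (λ.λ.1 0) ((λ.λ.1 0) (λ.0))
  step 4: λ.(λ.λ.1 0) (λ.0) 0
  step 5: λ.(λ.(λ.0) 0) 0
  step 6: λ.(λ.0) 0
  step 7: λ.0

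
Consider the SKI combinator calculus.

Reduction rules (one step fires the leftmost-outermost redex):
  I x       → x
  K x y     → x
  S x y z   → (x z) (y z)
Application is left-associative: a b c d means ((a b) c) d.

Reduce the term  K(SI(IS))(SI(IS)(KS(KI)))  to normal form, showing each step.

  start: K(SI(IS))(SI(IS)(KS(KI)))
  step 1: SI(IS)
  step 2: SIS

Answer: normal form = SIS  (in 2 steps)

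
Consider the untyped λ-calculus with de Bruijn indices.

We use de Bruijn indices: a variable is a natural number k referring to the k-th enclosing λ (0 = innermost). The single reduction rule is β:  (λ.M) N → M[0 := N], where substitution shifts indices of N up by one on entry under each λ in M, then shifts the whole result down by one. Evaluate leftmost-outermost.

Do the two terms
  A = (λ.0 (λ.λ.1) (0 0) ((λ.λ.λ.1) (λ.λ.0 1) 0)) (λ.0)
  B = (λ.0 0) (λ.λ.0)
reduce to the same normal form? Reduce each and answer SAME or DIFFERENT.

Term A:
  start: (λ.0 (λ.λ.1) (0 0) ((λ.λ.λ.1) (λ.λ.0 1) 0)) (λ.0)
  →1  (λ.0) (λ.λ.1) ((λ.0) (λ.0)) ((λ.λ.λ.1) (λ.λ.0 1) (λ.0))
  →2  (λ.λ.1) ((λ.0) (λ.0)) ((λ.λ.λ.1) (λ.λ.0 1) (λ.0))
  →3  (λ.(λ.0) (λ.0)) ((λ.λ.λ.1) (λ.λ.0 1) (λ.0))
  →4  (λ.0) (λ.0)
  →5  λ.0

Term B:
  start: (λ.0 0) (λ.λ.0)
  →1  (λ.λ.0) (λ.λ.0)
  →2  λ.0

Answer: SAME — A ⇓ λ.0, B ⇓ λ.0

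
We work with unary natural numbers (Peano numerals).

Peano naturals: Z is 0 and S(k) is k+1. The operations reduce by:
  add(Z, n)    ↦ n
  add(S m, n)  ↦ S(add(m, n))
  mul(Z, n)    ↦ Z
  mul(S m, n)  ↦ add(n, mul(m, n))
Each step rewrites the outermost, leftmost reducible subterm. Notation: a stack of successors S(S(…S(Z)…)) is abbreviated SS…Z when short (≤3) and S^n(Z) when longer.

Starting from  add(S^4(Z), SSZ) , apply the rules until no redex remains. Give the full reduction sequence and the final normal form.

  start: add(S^4(Z), SSZ)
  step 1: S(add(SSSZ, SSZ))
  step 2: S(S(add(SSZ, SSZ)))
  step 3: S(S(S(add(SZ, SSZ))))
  step 4: S(S(S(S(add(Z, SSZ)))))
  step 5: S^6(Z)

Answer: normal form = S^6(Z)  (in 5 steps)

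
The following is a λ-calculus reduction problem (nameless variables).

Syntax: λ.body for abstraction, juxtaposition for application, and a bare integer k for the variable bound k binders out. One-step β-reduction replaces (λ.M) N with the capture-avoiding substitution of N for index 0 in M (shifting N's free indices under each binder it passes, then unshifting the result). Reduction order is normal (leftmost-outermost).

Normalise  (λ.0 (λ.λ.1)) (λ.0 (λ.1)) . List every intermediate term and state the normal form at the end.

Answer: normal form = λ.λ.λ.λ.1  (in 3 steps)

Reduction:
  start: (λ.0 (λ.λ.1)) (λ.0 (λ.1))
  →1  (λ.0 (λ.1)) (λ.λ.1)
  →2  (λ.λ.1) (λ.λ.λ.1)
  →3  λ.λ.λ.λ.1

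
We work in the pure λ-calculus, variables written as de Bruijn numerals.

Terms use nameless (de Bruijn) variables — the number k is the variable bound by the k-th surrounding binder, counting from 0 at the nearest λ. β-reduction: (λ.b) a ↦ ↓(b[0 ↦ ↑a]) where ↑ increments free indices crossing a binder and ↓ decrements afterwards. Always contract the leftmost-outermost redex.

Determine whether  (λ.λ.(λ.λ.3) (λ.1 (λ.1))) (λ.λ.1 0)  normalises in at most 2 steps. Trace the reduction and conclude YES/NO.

Answer: YES — reaches normal form λ.λ.λ.λ.1 0 in 2 ≤ 2 steps

Derivation:
  start: (λ.λ.(λ.λ.3) (λ.1 (λ.1))) (λ.λ.1 0)
  →1  λ.(λ.λ.λ.λ.1 0) (λ.1 (λ.1))
  →2  λ.λ.λ.λ.1 0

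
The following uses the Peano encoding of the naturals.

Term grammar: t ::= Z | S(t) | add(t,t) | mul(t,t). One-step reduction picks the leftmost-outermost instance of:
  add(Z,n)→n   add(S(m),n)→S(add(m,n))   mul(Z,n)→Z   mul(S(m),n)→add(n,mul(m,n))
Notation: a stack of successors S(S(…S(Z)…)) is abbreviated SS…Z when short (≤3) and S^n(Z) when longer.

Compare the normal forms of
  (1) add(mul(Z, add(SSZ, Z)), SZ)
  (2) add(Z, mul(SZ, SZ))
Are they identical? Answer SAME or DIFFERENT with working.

Answer: SAME — A ⇓ SZ, B ⇓ SZ

Working:
Term A:
  start: add(mul(Z, add(SSZ, Z)), SZ)
  [1] add(Z, SZ)
  [2] SZ

Term B:
  start: add(Z, mul(SZ, SZ))
  [1] mul(SZ, SZ)
  [2] add(SZ, mul(Z, SZ))
  [3] S(add(Z, mul(Z, SZ)))
  [4] S(mul(Z, SZ))
  [5] SZ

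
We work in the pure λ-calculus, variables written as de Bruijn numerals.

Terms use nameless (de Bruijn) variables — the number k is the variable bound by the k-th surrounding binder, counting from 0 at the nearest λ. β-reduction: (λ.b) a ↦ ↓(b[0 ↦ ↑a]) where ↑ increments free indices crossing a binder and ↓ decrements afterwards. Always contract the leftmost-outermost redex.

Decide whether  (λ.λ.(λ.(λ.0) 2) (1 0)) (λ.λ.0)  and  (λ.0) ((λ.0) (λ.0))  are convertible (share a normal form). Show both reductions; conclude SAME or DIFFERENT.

Answer: DIFFERENT — A ⇓ λ.λ.λ.0, B ⇓ λ.0

Working:
Term A:
  start: (λ.λ.(λ.(λ.0) 2) (1 0)) (λ.λ.0)
  step 1: λ.(λ.(λ.0) (λ.λ.0)) ((λ.λ.0) 0)
  step 2: λ.(λ.0) (λ.λ.0)
  step 3: λ.λ.λ.0

Term B:
  start: (λ.0) ((λ.0) (λ.0))
  step 1: (λ.0) (λ.0)
  step 2: λ.0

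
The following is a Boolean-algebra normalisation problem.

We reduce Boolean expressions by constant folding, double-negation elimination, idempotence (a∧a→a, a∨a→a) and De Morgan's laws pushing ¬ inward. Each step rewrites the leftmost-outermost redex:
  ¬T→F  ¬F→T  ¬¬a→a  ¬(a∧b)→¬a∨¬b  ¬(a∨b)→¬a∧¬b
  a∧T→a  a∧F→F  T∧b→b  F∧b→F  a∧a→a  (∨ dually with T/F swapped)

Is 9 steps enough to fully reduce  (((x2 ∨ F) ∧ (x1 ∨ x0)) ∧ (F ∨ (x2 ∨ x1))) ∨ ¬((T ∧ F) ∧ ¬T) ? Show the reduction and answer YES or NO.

Answer: YES — reaches normal form T in 9 ≤ 9 steps

Reduction:
  start: (((x2 ∨ F) ∧ (x1 ∨ x0)) ∧ (F ∨ (x2 ∨ x1))) ∨ ¬((T ∧ F) ∧ ¬T)
  step 1: ((x2 ∧ (x1 ∨ x0)) ∧ (F ∨ (x2 ∨ x1))) ∨ ¬((T ∧ F) ∧ ¬T)
  step 2: ((x2 ∧ (x1 ∨ x0)) ∧ (x2 ∨ x1)) ∨ ¬((T ∧ F) ∧ ¬T)
  step 3: ((x2 ∧ (x1 ∨ x0)) ∧ (x2 ∨ x1)) ∨ (¬(T ∧ F) ∨ ¬¬T)
  step 4: ((x2 ∧ (x1 ∨ x0)) ∧ (x2 ∨ x1)) ∨ ((¬T ∨ ¬F) ∨ ¬¬T)
  step 5: ((x2 ∧ (x1 ∨ x0)) ∧ (x2 ∨ x1)) ∨ ((F ∨ ¬F) ∨ ¬¬T)
  step 6: ((x2 ∧ (x1 ∨ x0)) ∧ (x2 ∨ x1)) ∨ (¬F ∨ ¬¬T)
  step 7: ((x2 ∧ (x1 ∨ x0)) ∧ (x2 ∨ x1)) ∨ (T ∨ ¬¬T)
  step 8: ((x2 ∧ (x1 ∨ x0)) ∧ (x2 ∨ x1)) ∨ T
  step 9: T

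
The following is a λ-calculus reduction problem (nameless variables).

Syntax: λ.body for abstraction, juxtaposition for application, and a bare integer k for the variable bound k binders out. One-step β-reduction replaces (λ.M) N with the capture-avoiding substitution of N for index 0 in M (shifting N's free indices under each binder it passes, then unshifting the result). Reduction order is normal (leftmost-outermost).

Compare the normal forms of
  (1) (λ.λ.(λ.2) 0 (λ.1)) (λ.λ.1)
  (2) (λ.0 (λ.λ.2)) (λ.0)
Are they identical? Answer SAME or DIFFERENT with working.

Answer: DIFFERENT — A ⇓ λ.λ.λ.2, B ⇓ λ.λ.λ.0

Working:
Term A:
  start: (λ.λ.(λ.2) 0 (λ.1)) (λ.λ.1)
  [1] λ.(λ.λ.λ.1) 0 (λ.1)
  [2] λ.(λ.λ.1) (λ.1)
  [3] λ.λ.λ.2

Term B:
  start: (λ.0 (λ.λ.2)) (λ.0)
  [1] (λ.0) (λ.λ.λ.0)
  [2] λ.λ.λ.0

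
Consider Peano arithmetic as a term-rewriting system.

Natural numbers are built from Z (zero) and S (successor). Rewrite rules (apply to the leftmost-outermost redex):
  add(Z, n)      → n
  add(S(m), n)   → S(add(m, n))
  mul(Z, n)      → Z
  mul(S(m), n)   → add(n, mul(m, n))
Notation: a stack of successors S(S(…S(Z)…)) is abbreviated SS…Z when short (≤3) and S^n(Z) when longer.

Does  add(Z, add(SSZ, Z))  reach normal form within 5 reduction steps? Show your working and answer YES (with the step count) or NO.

  start: add(Z, add(SSZ, Z))
  step 1: add(SSZ, Z)
  step 2: S(add(SZ, Z))
  step 3: S(S(add(Z, Z)))
  step 4: SSZ

Answer: YES — reaches normal form SSZ in 4 ≤ 5 steps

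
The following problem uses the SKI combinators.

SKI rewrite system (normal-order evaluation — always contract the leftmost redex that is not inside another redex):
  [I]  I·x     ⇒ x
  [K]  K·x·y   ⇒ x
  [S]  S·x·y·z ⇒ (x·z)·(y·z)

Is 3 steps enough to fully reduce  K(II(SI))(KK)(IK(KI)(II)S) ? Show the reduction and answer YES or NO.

Answer: NO — after 3 steps the term is SI(IK(KI)(II)S), not yet normal

Derivation:
  start: K(II(SI))(KK)(IK(KI)(II)S)
  [1] II(SI)(IK(KI)(II)S)
  [2] I(SI)(IK(KI)(II)S)
  [3] SI(IK(KI)(II)S)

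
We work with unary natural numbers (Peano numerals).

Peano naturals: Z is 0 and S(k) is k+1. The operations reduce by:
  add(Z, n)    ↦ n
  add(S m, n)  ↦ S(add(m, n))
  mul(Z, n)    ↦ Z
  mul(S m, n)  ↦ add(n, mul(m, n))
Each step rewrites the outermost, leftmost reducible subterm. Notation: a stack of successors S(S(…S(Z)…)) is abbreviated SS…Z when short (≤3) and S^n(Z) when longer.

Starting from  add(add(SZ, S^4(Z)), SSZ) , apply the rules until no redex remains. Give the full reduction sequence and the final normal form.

Answer: normal form = S^7(Z)  (in 8 steps)

Derivation:
  start: add(add(SZ, S^4(Z)), SSZ)
  [1] add(S(add(Z, S^4(Z))), SSZ)
  [2] S(add(add(Z, S^4(Z)), SSZ))
  [3] S(add(S^4(Z), SSZ))
  [4] S(S(add(SSSZ, SSZ)))
  [5] S(S(S(add(SSZ, SSZ))))
  [6] S(S(S(S(add(SZ, SSZ)))))
  [7] S(S(S(S(S(add(Z, SSZ))))))
  [8] S^7(Z)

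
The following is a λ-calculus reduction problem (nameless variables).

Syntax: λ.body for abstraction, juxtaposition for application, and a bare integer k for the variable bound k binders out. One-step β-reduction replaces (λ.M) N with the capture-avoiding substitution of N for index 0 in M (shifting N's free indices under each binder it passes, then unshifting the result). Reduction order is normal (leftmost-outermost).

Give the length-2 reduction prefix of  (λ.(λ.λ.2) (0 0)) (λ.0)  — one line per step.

  start: (λ.(λ.λ.2) (0 0)) (λ.0)
  [1] (λ.λ.λ.0) ((λ.0) (λ.0))
  [2] λ.λ.0

Answer: after 2 steps: λ.λ.0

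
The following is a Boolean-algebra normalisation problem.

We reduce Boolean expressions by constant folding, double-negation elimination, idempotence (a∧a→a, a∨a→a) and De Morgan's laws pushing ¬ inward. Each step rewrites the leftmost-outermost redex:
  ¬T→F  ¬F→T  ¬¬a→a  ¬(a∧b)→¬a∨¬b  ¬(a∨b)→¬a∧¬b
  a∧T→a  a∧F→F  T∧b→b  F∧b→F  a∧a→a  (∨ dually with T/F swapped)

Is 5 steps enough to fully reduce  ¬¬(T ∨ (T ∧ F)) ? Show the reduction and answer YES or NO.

Answer: YES — reaches normal form T in 2 ≤ 5 steps

Working:
  start: ¬¬(T ∨ (T ∧ F))
  [1] T ∨ (T ∧ F)
  [2] T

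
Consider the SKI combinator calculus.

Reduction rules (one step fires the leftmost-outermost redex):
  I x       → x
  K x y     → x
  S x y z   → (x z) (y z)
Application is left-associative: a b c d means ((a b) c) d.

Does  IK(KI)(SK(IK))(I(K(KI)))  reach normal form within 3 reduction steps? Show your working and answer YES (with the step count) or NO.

  start: IK(KI)(SK(IK))(I(K(KI)))
  →1  K(KI)(SK(IK))(I(K(KI)))
  →2  KI(I(K(KI)))
  →3  I

Answer: YES — reaches normal form I in 3 ≤ 3 steps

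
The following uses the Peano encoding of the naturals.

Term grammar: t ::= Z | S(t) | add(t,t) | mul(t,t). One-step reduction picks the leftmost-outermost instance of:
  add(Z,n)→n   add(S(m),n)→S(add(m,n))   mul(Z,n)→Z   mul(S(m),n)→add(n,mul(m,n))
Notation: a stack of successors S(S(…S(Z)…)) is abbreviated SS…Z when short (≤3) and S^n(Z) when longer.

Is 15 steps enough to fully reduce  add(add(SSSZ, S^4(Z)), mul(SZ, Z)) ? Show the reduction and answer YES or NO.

  start: add(add(SSSZ, S^4(Z)), mul(SZ, Z))
  →1  add(S(add(SSZ, S^4(Z))), mul(SZ, Z))
  →2  S(add(add(SSZ, S^4(Z)), mul(SZ, Z)))
  →3  S(add(S(add(SZ, S^4(Z))), mul(SZ, Z)))
  →4  S(S(add(add(SZ, S^4(Z)), mul(SZ, Z))))
  →5  S(S(add(S(add(Z, S^4(Z))), mul(SZ, Z))))
  →6  S(S(S(add(add(Z, S^4(Z)), mul(SZ, Z)))))
  →7  S(S(S(add(S^4(Z), mul(SZ, Z)))))
  →8  S(S(S(S(add(SSSZ, mul(SZ, Z))))))
  →9  S(S(S(S(S(add(SSZ, mul(SZ, Z)))))))
  →10  S(S(S(S(S(S(add(SZ, mul(SZ, Z))))))))
  →11  S(S(S(S(S(S(S(add(Z, mul(SZ, Z)))))))))
  →12  S(S(S(S(S(S(S(mul(SZ, Z))))))))
  →13  S(S(S(S(S(S(S(add(Z, mul(Z, Z)))))))))
  →14  S(S(S(S(S(S(S(mul(Z, Z))))))))
  →15  S^7(Z)

Answer: YES — reaches normal form S^7(Z) in 15 ≤ 15 steps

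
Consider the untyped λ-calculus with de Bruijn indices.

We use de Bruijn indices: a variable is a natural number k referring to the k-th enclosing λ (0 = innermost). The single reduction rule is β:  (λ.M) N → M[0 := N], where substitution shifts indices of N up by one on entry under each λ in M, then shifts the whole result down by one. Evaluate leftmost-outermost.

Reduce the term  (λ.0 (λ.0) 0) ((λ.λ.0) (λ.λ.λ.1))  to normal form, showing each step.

Answer: normal form = λ.0  (in 5 steps)

Derivation:
  start: (λ.0 (λ.0) 0) ((λ.λ.0) (λ.λ.λ.1))
  [1] (λ.λ.0) (λ.λ.λ.1) (λ.0) ((λ.λ.0) (λ.λ.λ.1))
  [2] (λ.0) (λ.0) ((λ.λ.0) (λ.λ.λ.1))
  [3] (λ.0) ((λ.λ.0) (λ.λ.λ.1))
  [4] (λ.λ.0) (λ.λ.λ.1)
  [5] λ.0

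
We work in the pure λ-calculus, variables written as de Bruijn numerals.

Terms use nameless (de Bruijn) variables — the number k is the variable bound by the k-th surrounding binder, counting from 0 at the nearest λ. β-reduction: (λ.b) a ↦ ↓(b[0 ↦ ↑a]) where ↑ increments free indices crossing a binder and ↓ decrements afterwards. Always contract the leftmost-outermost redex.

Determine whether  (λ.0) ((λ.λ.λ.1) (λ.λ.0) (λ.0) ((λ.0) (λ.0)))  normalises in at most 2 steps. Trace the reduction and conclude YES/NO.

Answer: NO — after 2 steps the term is (λ.λ.1) (λ.0) ((λ.0) (λ.0)), not yet normal

Reduction:
  start: (λ.0) ((λ.λ.λ.1) (λ.λ.0) (λ.0) ((λ.0) (λ.0)))
  [1] (λ.λ.λ.1) (λ.λ.0) (λ.0) ((λ.0) (λ.0))
  [2] (λ.λ.1) (λ.0) ((λ.0) (λ.0))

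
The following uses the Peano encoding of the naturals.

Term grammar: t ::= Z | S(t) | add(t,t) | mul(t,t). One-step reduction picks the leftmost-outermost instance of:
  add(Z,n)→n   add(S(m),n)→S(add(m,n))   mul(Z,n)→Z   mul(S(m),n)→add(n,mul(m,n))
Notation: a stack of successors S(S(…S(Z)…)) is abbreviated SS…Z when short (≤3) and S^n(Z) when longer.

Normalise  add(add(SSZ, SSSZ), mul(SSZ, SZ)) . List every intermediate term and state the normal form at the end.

  start: add(add(SSZ, SSSZ), mul(SSZ, SZ))
  [1] add(S(add(SZ, SSSZ)), mul(SSZ, SZ))
  [2] S(add(add(SZ, SSSZ), mul(SSZ, SZ)))
  [3] S(add(S(add(Z, SSSZ)), mul(SSZ, SZ)))
  [4] S(S(add(add(Z, SSSZ), mul(SSZ, SZ))))
  [5] S(S(add(SSSZ, mul(SSZ, SZ))))
  [6] S(S(S(add(SSZ, mul(SSZ, SZ)))))
  [7] S(S(S(S(add(SZ, mul(SSZ, SZ))))))
  [8] S(S(S(S(S(add(Z, mul(SSZ, SZ)))))))
  [9] S(S(S(S(S(mul(SSZ, SZ))))))
  [10] S(S(S(S(S(add(SZ, mul(SZ, SZ)))))))
  [11] S(S(S(S(S(S(add(Z, mul(SZ, SZ))))))))
  [12] S(S(S(S(S(S(mul(SZ, SZ)))))))
  [13] S(S(S(S(S(S(add(SZ, mul(Z, SZ))))))))
  [14] S(S(S(S(S(S(S(add(Z, mul(Z, SZ)))))))))
  [15] S(S(S(S(S(S(S(mul(Z, SZ))))))))
  [16] S^7(Z)

Answer: normal form = S^7(Z)  (in 16 steps)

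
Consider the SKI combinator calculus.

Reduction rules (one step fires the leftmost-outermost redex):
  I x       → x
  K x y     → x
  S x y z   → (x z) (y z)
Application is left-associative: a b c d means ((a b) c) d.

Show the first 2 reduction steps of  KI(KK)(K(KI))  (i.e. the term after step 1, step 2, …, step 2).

Answer: after 2 steps: K(KI)

Working:
  start: KI(KK)(K(KI))
  step 1: I(K(KI))
  step 2: K(KI)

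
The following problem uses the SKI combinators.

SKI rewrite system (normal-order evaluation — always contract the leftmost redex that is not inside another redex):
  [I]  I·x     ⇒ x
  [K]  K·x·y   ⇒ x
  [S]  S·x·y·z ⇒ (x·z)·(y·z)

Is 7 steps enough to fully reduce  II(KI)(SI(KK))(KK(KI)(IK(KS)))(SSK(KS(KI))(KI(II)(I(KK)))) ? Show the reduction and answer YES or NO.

  start: II(KI)(SI(KK))(KK(KI)(IK(KS)))(SSK(KS(KI))(KI(II)(I(KK))))
  step 1: I(KI)(SI(KK))(KK(KI)(IK(KS)))(SSK(KS(KI))(KI(II)(I(KK))))
  step 2: KI(SI(KK))(KK(KI)(IK(KS)))(SSK(KS(KI))(KI(II)(I(KK))))
  step 3: I(KK(KI)(IK(KS)))(SSK(KS(KI))(KI(II)(I(KK))))
  step 4: KK(KI)(IK(KS))(SSK(KS(KI))(KI(II)(I(KK))))
  step 5: K(IK(KS))(SSK(KS(KI))(KI(II)(I(KK))))
  step 6: IK(KS)
  step 7: K(KS)

Answer: YES — reaches normal form K(KS) in 7 ≤ 7 steps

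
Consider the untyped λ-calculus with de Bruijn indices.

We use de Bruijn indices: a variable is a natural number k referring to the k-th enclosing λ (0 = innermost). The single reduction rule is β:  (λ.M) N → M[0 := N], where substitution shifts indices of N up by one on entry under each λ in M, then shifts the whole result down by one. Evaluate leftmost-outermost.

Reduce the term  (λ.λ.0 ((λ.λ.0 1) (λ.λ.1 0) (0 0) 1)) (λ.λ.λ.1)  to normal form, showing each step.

Answer: normal form = λ.0 (0 0 (λ.λ.1 0) (λ.λ.λ.1))  (in 3 steps)

Working:
  start: (λ.λ.0 ((λ.λ.0 1) (λ.λ.1 0) (0 0) 1)) (λ.λ.λ.1)
  →1  λ.0 ((λ.λ.0 1) (λ.λ.1 0) (0 0) (λ.λ.λ.1))
  →2  λ.0 ((λ.0 (λ.λ.1 0)) (0 0) (λ.λ.λ.1))
  →3  λ.0 (0 0 (λ.λ.1 0) (λ.λ.λ.1))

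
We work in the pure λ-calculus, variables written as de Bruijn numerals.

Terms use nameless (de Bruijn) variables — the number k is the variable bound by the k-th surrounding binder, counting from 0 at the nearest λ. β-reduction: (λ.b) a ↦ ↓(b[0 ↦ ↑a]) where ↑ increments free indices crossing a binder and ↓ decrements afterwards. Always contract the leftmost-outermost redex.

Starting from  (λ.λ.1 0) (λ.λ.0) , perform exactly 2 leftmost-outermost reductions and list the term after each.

  start: (λ.λ.1 0) (λ.λ.0)
  →1  λ.(λ.λ.0) 0
  →2  λ.λ.0

Answer: after 2 steps: λ.λ.0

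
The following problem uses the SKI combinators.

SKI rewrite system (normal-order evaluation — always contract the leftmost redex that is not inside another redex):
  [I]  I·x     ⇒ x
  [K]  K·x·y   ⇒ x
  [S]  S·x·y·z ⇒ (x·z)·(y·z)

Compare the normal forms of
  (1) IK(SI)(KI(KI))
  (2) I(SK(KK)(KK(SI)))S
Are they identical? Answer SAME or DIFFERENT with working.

Term A:
  start: IK(SI)(KI(KI))
  →1  K(SI)(KI(KI))
  →2  SI

Term B:
  start: I(SK(KK)(KK(SI)))S
  →1  SK(KK)(KK(SI))S
  →2  K(KK(SI))(KK(KK(SI)))S
  →3  KK(SI)S
  →4  KS

Answer: DIFFERENT — A ⇓ SI, B ⇓ KS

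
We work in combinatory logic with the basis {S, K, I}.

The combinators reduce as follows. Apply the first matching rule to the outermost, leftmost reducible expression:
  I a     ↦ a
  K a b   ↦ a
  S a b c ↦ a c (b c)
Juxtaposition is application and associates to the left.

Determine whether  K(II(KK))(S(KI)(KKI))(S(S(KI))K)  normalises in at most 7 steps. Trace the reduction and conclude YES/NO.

Answer: YES — reaches normal form K in 4 ≤ 7 steps

Reduction:
  start: K(II(KK))(S(KI)(KKI))(S(S(KI))K)
  →1  II(KK)(S(S(KI))K)
  →2  I(KK)(S(S(KI))K)
  →3  KK(S(S(KI))K)
  →4  K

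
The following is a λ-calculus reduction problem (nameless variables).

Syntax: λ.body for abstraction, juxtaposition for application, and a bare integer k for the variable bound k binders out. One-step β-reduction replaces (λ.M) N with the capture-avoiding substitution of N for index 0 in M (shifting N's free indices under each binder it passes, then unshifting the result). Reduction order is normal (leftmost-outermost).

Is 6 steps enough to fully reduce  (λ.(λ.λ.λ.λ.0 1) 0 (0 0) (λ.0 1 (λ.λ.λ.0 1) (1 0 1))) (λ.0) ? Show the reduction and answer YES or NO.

Answer: YES — reaches normal form λ.0 (λ.0 (λ.0) (λ.λ.λ.0 1) (0 (λ.0))) in 5 ≤ 6 steps

Working:
  start: (λ.(λ.λ.λ.λ.0 1) 0 (0 0) (λ.0 1 (λ.λ.λ.0 1) (1 0 1))) (λ.0)
  step 1: (λ.λ.λ.λ.0 1) (λ.0) ((λ.0) (λ.0)) (λ.0 (λ.0) (λ.λ.λ.0 1) ((λ.0) 0 (λ.0)))
  step 2: (λ.λ.λ.0 1) ((λ.0) (λ.0)) (λ.0 (λ.0) (λ.λ.λ.0 1) ((λ.0) 0 (λ.0)))
  step 3: (λ.λ.0 1) (λ.0 (λ.0) (λ.λ.λ.0 1) ((λ.0) 0 (λ.0)))
  step 4: λ.0 (λ.0 (λ.0) (λ.λ.λ.0 1) ((λ.0) 0 (λ.0)))
  step 5: λ.0 (λ.0 (λ.0) (λ.λ.λ.0 1) (0 (λ.0)))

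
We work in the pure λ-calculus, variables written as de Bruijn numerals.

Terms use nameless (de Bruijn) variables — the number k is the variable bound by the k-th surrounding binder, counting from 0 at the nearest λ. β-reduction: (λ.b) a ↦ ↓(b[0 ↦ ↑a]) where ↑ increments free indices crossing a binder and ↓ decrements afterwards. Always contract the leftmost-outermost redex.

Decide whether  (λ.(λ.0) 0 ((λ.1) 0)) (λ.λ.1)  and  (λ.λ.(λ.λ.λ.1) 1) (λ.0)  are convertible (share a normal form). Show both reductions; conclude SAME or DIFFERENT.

Term A:
  start: (λ.(λ.0) 0 ((λ.1) 0)) (λ.λ.1)
  →1  (λ.0) (λ.λ.1) ((λ.λ.λ.1) (λ.λ.1))
  →2  (λ.λ.1) ((λ.λ.λ.1) (λ.λ.1))
  →3  λ.(λ.λ.λ.1) (λ.λ.1)
  →4  λ.λ.λ.1

Term B:
  start: (λ.λ.(λ.λ.λ.1) 1) (λ.0)
  →1  λ.(λ.λ.λ.1) (λ.0)
  →2  λ.λ.λ.1

Answer: SAME — A ⇓ λ.λ.λ.1, B ⇓ λ.λ.λ.1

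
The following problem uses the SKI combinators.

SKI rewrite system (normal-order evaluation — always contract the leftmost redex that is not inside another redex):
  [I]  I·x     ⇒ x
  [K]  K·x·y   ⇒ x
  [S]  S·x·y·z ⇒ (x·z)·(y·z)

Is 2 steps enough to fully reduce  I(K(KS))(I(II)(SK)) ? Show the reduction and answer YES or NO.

Answer: YES — reaches normal form KS in 2 ≤ 2 steps

Working:
  start: I(K(KS))(I(II)(SK))
  step 1: K(KS)(I(II)(SK))
  step 2: KS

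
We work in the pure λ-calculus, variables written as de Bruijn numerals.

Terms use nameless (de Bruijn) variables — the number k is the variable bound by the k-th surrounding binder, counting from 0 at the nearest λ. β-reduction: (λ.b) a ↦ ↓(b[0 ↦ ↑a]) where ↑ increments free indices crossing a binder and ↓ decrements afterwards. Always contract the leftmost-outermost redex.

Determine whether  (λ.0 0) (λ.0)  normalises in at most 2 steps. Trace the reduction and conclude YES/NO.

Answer: YES — reaches normal form λ.0 in 2 ≤ 2 steps

Derivation:
  start: (λ.0 0) (λ.0)
  [1] (λ.0) (λ.0)
  [2] λ.0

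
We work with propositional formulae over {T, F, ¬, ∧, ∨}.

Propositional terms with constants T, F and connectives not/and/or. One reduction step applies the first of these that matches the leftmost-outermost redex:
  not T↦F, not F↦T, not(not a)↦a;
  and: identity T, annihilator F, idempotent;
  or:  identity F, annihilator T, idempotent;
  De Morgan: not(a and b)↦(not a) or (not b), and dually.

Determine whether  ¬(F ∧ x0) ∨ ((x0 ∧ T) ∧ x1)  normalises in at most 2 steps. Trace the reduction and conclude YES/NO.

  start: ¬(F ∧ x0) ∨ ((x0 ∧ T) ∧ x1)
  step 1: (¬F ∨ ¬x0) ∨ ((x0 ∧ T) ∧ x1)
  step 2: (T ∨ ¬x0) ∨ ((x0 ∧ T) ∧ x1)

Answer: NO — after 2 steps the term is (T ∨ ¬x0) ∨ ((x0 ∧ T) ∧ x1), not yet normal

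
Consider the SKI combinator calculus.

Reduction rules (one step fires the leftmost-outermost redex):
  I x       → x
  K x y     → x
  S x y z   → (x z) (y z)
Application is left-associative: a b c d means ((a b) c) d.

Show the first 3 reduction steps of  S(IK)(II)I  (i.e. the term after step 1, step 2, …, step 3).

Answer: after 3 steps: I

Reduction:
  start: S(IK)(II)I
  step 1: IKI(III)
  step 2: KI(III)
  step 3: I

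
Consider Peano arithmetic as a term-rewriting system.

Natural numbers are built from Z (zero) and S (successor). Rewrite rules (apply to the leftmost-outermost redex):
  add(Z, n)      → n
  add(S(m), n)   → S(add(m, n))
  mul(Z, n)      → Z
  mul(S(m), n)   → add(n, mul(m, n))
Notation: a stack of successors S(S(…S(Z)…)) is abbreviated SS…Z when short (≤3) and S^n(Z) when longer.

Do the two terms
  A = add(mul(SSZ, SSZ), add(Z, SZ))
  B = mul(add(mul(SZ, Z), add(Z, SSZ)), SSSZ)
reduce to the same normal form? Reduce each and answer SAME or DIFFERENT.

Answer: DIFFERENT — A ⇓ S^5(Z), B ⇓ S^6(Z)

Working:
Term A:
  start: add(mul(SSZ, SSZ), add(Z, SZ))
  →1  add(add(SSZ, mul(SZ, SSZ)), add(Z, SZ))
  →2  add(S(add(SZ, mul(SZ, SSZ))), add(Z, SZ))
  →3  S(add(add(SZ, mul(SZ, SSZ)), add(Z, SZ)))
  →4  S(add(S(add(Z, mul(SZ, SSZ))), add(Z, SZ)))
  →5  S(S(add(add(Z, mul(SZ, SSZ)), add(Z, SZ))))
  →6  S(S(add(mul(SZ, SSZ), add(Z, SZ))))
  →7  S(S(add(add(SSZ, mul(Z, SSZ)), add(Z, SZ))))
  →8  S(S(add(S(add(SZ, mul(Z, SSZ))), add(Z, SZ))))
  →9  S(S(S(add(add(SZ, mul(Z, SSZ)), add(Z, SZ)))))
  →10  S(S(S(add(S(add(Z, mul(Z, SSZ))), add(Z, SZ)))))
  →11  S(S(S(S(add(add(Z, mul(Z, SSZ)), add(Z, SZ))))))
  →12  S(S(S(S(add(mul(Z, SSZ), add(Z, SZ))))))
  →13  S(S(S(S(add(Z, add(Z, SZ))))))
  →14  S(S(S(S(add(Z, SZ)))))
  →15  S^5(Z)

Term B:
  start: mul(add(mul(SZ, Z), add(Z, SSZ)), SSSZ)
  →1  mul(add(add(Z, mul(Z, Z)), add(Z, SSZ)), SSSZ)
  →2  mul(add(mul(Z, Z), add(Z, SSZ)), SSSZ)
  →3  mul(add(Z, add(Z, SSZ)), SSSZ)
  →4  mul(add(Z, SSZ), SSSZ)
  →5  mul(SSZ, SSSZ)
  →6  add(SSSZ, mul(SZ, SSSZ))
  →7  S(add(SSZ, mul(SZ, SSSZ)))
  →8  S(S(add(SZ, mul(SZ, SSSZ))))
  →9  S(S(S(add(Z, mul(SZ, SSSZ)))))
  →10  S(S(S(mul(SZ, SSSZ))))
  →11  S(S(S(add(SSSZ, mul(Z, SSSZ)))))
  →12  S(S(S(S(add(SSZ, mul(Z, SSSZ))))))
  →13  S(S(S(S(S(add(SZ, mul(Z, SSSZ)))))))
  →14  S(S(S(S(S(S(add(Z, mul(Z, SSSZ))))))))
  →15  S(S(S(S(S(S(mul(Z, SSSZ)))))))
  →16  S^6(Z)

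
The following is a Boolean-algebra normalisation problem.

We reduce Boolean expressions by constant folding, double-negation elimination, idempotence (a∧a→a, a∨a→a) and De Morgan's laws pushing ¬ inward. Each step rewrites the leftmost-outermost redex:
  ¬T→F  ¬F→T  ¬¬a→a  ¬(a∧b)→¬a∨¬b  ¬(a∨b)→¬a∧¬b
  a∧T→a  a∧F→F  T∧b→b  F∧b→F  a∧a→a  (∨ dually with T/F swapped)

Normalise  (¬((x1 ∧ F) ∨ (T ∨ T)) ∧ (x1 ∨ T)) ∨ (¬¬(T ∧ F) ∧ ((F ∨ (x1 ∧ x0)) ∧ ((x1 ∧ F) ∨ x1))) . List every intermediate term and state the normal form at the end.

Answer: normal form = F  (in 13 steps)

Working:
  start: (¬((x1 ∧ F) ∨ (T ∨ T)) ∧ (x1 ∨ T)) ∨ (¬¬(T ∧ F) ∧ ((F ∨ (x1 ∧ x0)) ∧ ((x1 ∧ F) ∨ x1)))
  [1] ((¬(x1 ∧ F) ∧ ¬(T ∨ T)) ∧ (x1 ∨ T)) ∨ (¬¬(T ∧ F) ∧ ((F ∨ (x1 ∧ x0)) ∧ ((x1 ∧ F) ∨ x1)))
  [2] (((¬x1 ∨ ¬F) ∧ ¬(T ∨ T)) ∧ (x1 ∨ T)) ∨ (¬¬(T ∧ F) ∧ ((F ∨ (x1 ∧ x0)) ∧ ((x1 ∧ F) ∨ x1)))
  [3] (((¬x1 ∨ T) ∧ ¬(T ∨ T)) ∧ (x1 ∨ T)) ∨ (¬¬(T ∧ F) ∧ ((F ∨ (x1 ∧ x0)) ∧ ((x1 ∧ F) ∨ x1)))
  [4] ((T ∧ ¬(T ∨ T)) ∧ (x1 ∨ T)) ∨ (¬¬(T ∧ F) ∧ ((F ∨ (x1 ∧ x0)) ∧ ((x1 ∧ F) ∨ x1)))
  [5] (¬(T ∨ T) ∧ (x1 ∨ T)) ∨ (¬¬(T ∧ F) ∧ ((F ∨ (x1 ∧ x0)) ∧ ((x1 ∧ F) ∨ x1)))
  [6] ((¬T ∧ ¬T) ∧ (x1 ∨ T)) ∨ (¬¬(T ∧ F) ∧ ((F ∨ (x1 ∧ x0)) ∧ ((x1 ∧ F) ∨ x1)))
  [7] (¬T ∧ (x1 ∨ T)) ∨ (¬¬(T ∧ F) ∧ ((F ∨ (x1 ∧ x0)) ∧ ((x1 ∧ F) ∨ x1)))
  [8] (F ∧ (x1 ∨ T)) ∨ (¬¬(T ∧ F) ∧ ((F ∨ (x1 ∧ x0)) ∧ ((x1 ∧ F) ∨ x1)))
  [9] F ∨ (¬¬(T ∧ F) ∧ ((F ∨ (x1 ∧ x0)) ∧ ((x1 ∧ F) ∨ x1)))
  [10] ¬¬(T ∧ F) ∧ ((F ∨ (x1 ∧ x0)) ∧ ((x1 ∧ F) ∨ x1))
  [11] (T ∧ F) ∧ ((F ∨ (x1 ∧ x0)) ∧ ((x1 ∧ F) ∨ x1))
  [12] F ∧ ((F ∨ (x1 ∧ x0)) ∧ ((x1 ∧ F) ∨ x1))
  [13] F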